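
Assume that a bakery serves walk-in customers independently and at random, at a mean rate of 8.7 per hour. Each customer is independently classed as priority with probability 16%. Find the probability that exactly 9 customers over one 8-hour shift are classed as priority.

0.1058

Thinning: the customers that are classed as priority themselves form a Poisson process with rate 0.16 × 8.7 = 1.392 per hour.
Over the interval, μ = 1.392 × 8 = 11.136 (an 8-hour shift = 8 hours).
P(N = 9) = e^(−11.136) · 11.136^9/9! ≈ 0.1058.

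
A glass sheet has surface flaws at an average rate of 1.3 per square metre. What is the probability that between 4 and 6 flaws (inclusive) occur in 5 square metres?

Over the interval, μ = 1.3 × 5 = 6.5 (5 square metres).
P(4 ≤ N ≤ 6) = Σ_{j=4}^{6} e^(−6.5) · 6.5^j/j! ≈ 0.4147.

0.4147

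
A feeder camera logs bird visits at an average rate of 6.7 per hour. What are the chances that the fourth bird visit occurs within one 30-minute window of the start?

Over the interval, μ = 6.7 × 0.5 = 3.35 (a 30-minute window = 0.5 hours).
The fourth arrival falls in the interval iff at least 4 events occur there: P(S_4 ≤ t) = P(N ≥ 4) = 1 − P(N ≤ 3) ≈ 0.4307.

0.4307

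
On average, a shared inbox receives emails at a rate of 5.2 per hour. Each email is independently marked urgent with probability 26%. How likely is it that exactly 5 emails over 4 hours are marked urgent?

Thinning: the emails that are marked urgent themselves form a Poisson process with rate 0.26 × 5.2 = 1.352 per hour.
Over the interval, μ = 1.352 × 4 = 5.408 (4 hours).
P(N = 5) = e^(−5.408) · 5.408^5/5! ≈ 0.1727.

0.1727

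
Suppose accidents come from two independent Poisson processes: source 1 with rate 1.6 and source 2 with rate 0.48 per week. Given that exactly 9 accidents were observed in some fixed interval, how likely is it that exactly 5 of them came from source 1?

Given the total, each event is independently from source 1 with probability p = λ_1/(λ_1+λ_2) = 1.6/2.08 ≈ 0.7692.
So K ~ Binomial(9, 1.6/2.08): P(K = 5) = C(9,5) · (1.6/2.08)^5 · (0.48/2.08)^4 ≈ 0.0962.

0.0962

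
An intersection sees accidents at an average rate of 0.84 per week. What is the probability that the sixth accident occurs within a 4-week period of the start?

Over the interval, μ = 0.84 × 4 = 3.36 (a 4-week period = 4 weeks).
The sixth arrival falls in the interval iff at least 6 events occur there: P(S_6 ≤ t) = P(N ≥ 6) = 1 − P(N ≤ 5) ≈ 0.1245.

0.1245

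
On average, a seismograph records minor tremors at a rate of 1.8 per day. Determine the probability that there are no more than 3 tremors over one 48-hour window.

0.5152

Over the interval, μ = 1.8 × 2 = 3.6 (a 48-hour window = 2 days).
P(N ≤ 3) = Σ_{j=0}^{3} e^(−μ) μ^j/j! ≈ 0.5152.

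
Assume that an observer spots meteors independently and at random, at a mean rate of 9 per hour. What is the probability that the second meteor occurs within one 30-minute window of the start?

0.9389

Over the interval, μ = 9 × 0.5 = 4.5 (a 30-minute window = 0.5 hours).
The second arrival falls in the interval iff at least 2 events occur there: P(S_2 ≤ t) = P(N ≥ 2) = 1 − P(N ≤ 1) ≈ 0.9389.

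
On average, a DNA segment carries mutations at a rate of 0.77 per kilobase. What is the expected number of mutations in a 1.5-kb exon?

1.155

E[N] = λt = 0.77 × 1.5 = 1.155 (a 1.5-kb exon = 1.5 kilobases).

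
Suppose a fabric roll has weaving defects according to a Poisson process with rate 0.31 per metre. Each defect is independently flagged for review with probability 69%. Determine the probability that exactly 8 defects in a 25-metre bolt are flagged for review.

Thinning: the defects that are flagged for review themselves form a Poisson process with rate 0.69 × 0.31 = 0.2139 per metre.
Over the interval, μ = 0.2139 × 25 = 5.3475 (a 25-metre bolt = 25 metres).
P(N = 8) = e^(−5.3475) · 5.3475^8/8! ≈ 0.0789.

0.0789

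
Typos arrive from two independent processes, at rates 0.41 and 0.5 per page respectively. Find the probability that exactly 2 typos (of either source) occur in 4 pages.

Independent Poisson processes superpose: combined rate λ = 0.41 + 0.5 = 0.91 per page.
Over the interval, μ = 0.91 × 4 = 3.64 (4 pages).
P(N = 2) = e^(−3.64) · 3.64^2/2! ≈ 0.1739.

0.1739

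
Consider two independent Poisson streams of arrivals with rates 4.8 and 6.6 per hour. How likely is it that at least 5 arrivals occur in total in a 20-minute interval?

Independent Poisson processes superpose: combined rate λ = 4.8 + 6.6 = 11.4 per hour.
Over the interval, μ = 11.4 × 1/3 = 3.8 (a 20-minute interval = 1/3 hours).
P(N ≥ 5) = 1 − P(N ≤ 4) ≈ 0.3322.

0.3322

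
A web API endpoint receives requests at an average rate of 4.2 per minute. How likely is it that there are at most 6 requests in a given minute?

With mean μ = 4.2 per minute,
P(N ≤ 6) = Σ_{j=0}^{6} e^(−μ) μ^j/j! ≈ 0.8675.

0.8675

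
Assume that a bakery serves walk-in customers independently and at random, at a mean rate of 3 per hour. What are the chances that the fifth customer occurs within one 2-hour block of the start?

0.7149

Over the interval, μ = 3 × 2 = 6 (a 2-hour block = 2 hours).
The fifth arrival falls in the interval iff at least 5 events occur there: P(S_5 ≤ t) = P(N ≥ 5) = 1 − P(N ≤ 4) ≈ 0.7149.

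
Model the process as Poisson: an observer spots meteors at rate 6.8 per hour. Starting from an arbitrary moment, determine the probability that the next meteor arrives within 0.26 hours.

Inter-arrival times are exponential with rate λ = 6.8 per hour.
P(T ≤ 0.26) = 1 − e^(−λt) = 1 − e^(−6.8 × 0.26) = 1 − e^(−1.768) ≈ 0.8293.

0.8293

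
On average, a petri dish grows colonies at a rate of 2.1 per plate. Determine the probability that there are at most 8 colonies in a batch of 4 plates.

Over the interval, μ = 2.1 × 4 = 8.4 (a batch of 4 plates = 4 plates).
P(N ≤ 8) = Σ_{j=0}^{8} e^(−μ) μ^j/j! ≈ 0.5369.

0.5369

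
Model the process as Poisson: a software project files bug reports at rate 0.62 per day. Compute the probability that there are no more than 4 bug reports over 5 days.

0.7982

Over the interval, μ = 0.62 × 5 = 3.1 (5 days).
P(N ≤ 4) = Σ_{j=0}^{4} e^(−μ) μ^j/j! ≈ 0.7982.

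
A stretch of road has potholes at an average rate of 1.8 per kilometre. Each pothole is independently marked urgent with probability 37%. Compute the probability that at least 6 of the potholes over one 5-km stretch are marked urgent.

Thinning: the potholes that are marked urgent themselves form a Poisson process with rate 0.37 × 1.8 = 0.666 per kilometre.
Over the interval, μ = 0.666 × 5 = 3.33 (a 5-km stretch = 5 kilometres).
P(N ≥ 6) = 1 − P(N ≤ 5) ≈ 0.1208.

0.1208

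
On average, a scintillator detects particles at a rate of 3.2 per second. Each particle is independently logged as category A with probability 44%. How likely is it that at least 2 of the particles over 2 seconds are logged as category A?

0.7716

Thinning: the particles that are logged as category A themselves form a Poisson process with rate 0.44 × 3.2 = 1.408 per second.
Over the interval, μ = 1.408 × 2 = 2.816 (2 seconds).
P(N ≥ 2) = 1 − P(N ≤ 1) ≈ 0.7716.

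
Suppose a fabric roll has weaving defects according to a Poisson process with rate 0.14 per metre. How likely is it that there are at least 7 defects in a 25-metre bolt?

Over the interval, μ = 0.14 × 25 = 3.5 (a 25-metre bolt = 25 metres).
P(N ≥ 7) = 1 − P(N ≤ 6) = 1 − Σ_{j=0}^{6} e^(−μ) μ^j/j! ≈ 0.0653.

0.0653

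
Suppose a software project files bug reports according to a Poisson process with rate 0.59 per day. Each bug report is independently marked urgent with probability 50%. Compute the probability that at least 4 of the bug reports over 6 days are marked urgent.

Thinning: the bug reports that are marked urgent themselves form a Poisson process with rate 0.5 × 0.59 = 0.295 per day.
Over the interval, μ = 0.295 × 6 = 1.77 (6 days).
P(N ≥ 4) = 1 − P(N ≤ 3) ≈ 0.1039.

0.1039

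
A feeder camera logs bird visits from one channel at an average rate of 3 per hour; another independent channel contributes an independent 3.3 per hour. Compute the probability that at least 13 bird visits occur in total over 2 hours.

0.4923

Independent Poisson processes superpose: combined rate λ = 3 + 3.3 = 6.3 per hour.
Over the interval, μ = 6.3 × 2 = 12.6 (2 hours).
P(N ≥ 13) = 1 − P(N ≤ 12) ≈ 0.4923.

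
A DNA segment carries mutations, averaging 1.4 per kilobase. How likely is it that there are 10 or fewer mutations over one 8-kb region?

Over the interval, μ = 1.4 × 8 = 11.2 (an 8-kb region = 8 kilobases).
P(N ≤ 10) = Σ_{j=0}^{10} e^(−μ) μ^j/j! ≈ 0.4362.

0.4362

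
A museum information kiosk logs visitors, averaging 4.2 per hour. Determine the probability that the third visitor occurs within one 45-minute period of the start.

0.6096

Over the interval, μ = 4.2 × 0.75 = 3.15 (a 45-minute period = 0.75 hours).
The third arrival falls in the interval iff at least 3 events occur there: P(S_3 ≤ t) = P(N ≥ 3) = 1 − P(N ≤ 2) ≈ 0.6096.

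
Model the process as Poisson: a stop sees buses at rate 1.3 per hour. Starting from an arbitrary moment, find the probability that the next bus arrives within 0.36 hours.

0.3737

Inter-arrival times are exponential with rate λ = 1.3 per hour.
P(T ≤ 0.36) = 1 − e^(−λt) = 1 − e^(−1.3 × 0.36) = 1 − e^(−0.468) ≈ 0.3737.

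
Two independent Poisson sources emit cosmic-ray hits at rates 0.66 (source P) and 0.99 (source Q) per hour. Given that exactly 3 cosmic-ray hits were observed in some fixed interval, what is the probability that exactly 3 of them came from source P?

Given the total, each event is independently from source P with probability p = λ_P/(λ_P+λ_Q) = 0.66/1.65 = 0.4000.
So K ~ Binomial(3, 0.66/1.65): P(K = 3) = C(3,3) · (0.66/1.65)^3 · (0.99/1.65)^0 ≈ 0.0640.

0.0640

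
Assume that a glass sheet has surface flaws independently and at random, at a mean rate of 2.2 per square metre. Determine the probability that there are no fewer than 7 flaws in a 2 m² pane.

0.1564

Over the interval, μ = 2.2 × 2 = 4.4 (a 2 m² pane = 2 square metres).
P(N ≥ 7) = 1 − P(N ≤ 6) = 1 − Σ_{j=0}^{6} e^(−μ) μ^j/j! ≈ 0.1564.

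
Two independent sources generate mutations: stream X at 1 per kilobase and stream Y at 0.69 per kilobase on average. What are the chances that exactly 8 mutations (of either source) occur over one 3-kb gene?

Independent Poisson processes superpose: combined rate λ = 1 + 0.69 = 1.69 per kilobase.
Over the interval, μ = 1.69 × 3 = 5.07 (a 3-kb gene = 3 kilobases).
P(N = 8) = e^(−5.07) · 5.07^8/8! ≈ 0.0680.

0.0680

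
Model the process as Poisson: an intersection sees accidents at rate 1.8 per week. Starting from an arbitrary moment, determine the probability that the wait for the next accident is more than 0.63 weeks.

0.3217

The wait for the next event is exponential with rate λ = 1.8 per week.
P(T > 0.63) = e^(−λt) = e^(−1.8 × 0.63) = e^(−1.134) ≈ 0.3217.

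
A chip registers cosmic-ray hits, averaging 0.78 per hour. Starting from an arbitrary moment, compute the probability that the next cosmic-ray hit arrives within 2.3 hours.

0.8337

Inter-arrival times are exponential with rate λ = 0.78 per hour.
P(T ≤ 2.3) = 1 − e^(−λt) = 1 − e^(−0.78 × 2.3) = 1 − e^(−1.794) ≈ 0.8337.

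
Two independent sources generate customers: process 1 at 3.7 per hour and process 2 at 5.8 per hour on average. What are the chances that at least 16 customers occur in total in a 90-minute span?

0.3556

Independent Poisson processes superpose: combined rate λ = 3.7 + 5.8 = 9.5 per hour.
Over the interval, μ = 9.5 × 1.5 = 14.25 (a 90-minute span = 1.5 hours).
P(N ≥ 16) = 1 − P(N ≤ 15) ≈ 0.3556.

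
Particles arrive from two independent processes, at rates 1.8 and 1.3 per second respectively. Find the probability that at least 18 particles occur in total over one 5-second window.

0.2948

Independent Poisson processes superpose: combined rate λ = 1.8 + 1.3 = 3.1 per second.
Over the interval, μ = 3.1 × 5 = 15.5 (a 5-second window = 5 seconds).
P(N ≥ 18) = 1 − P(N ≤ 17) ≈ 0.2948.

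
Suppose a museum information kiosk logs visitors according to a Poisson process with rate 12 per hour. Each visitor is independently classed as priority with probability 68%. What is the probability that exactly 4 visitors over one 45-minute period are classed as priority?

0.1285

Thinning: the visitors that are classed as priority themselves form a Poisson process with rate 0.68 × 12 = 8.16 per hour.
Over the interval, μ = 8.16 × 0.75 = 6.12 (a 45-minute period = 0.75 hours).
P(N = 4) = e^(−6.12) · 6.12^4/4! ≈ 0.1285.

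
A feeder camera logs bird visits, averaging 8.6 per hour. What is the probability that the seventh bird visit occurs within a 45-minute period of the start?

0.4656

Over the interval, μ = 8.6 × 0.75 = 6.45 (a 45-minute period = 0.75 hours).
The seventh arrival falls in the interval iff at least 7 events occur there: P(S_7 ≤ t) = P(N ≥ 7) = 1 − P(N ≤ 6) ≈ 0.4656.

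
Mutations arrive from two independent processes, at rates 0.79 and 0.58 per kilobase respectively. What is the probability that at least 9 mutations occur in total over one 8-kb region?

0.7644

Independent Poisson processes superpose: combined rate λ = 0.79 + 0.58 = 1.37 per kilobase.
Over the interval, μ = 1.37 × 8 = 10.96 (an 8-kb region = 8 kilobases).
P(N ≥ 9) = 1 − P(N ≤ 8) ≈ 0.7644.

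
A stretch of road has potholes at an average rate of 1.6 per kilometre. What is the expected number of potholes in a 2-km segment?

3.2

E[N] = λt = 1.6 × 2 = 3.2 (a 2-km segment = 2 kilometres).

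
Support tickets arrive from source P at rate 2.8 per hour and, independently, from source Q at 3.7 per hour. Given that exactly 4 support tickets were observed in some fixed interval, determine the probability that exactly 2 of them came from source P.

0.3608

Given the total, each event is independently from source P with probability p = λ_P/(λ_P+λ_Q) = 2.8/6.5 ≈ 0.4308.
So K ~ Binomial(4, 2.8/6.5): P(K = 2) = C(4,2) · (2.8/6.5)^2 · (3.7/6.5)^2 ≈ 0.3608.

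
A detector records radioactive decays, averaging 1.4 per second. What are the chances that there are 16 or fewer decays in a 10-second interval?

0.7559

Over the interval, μ = 1.4 × 10 = 14 (a 10-second interval = 10 seconds).
P(N ≤ 16) = Σ_{j=0}^{16} e^(−μ) μ^j/j! ≈ 0.7559.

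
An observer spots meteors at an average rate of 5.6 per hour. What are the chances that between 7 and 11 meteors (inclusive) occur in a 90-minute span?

Over the interval, μ = 5.6 × 1.5 = 8.4 (a 90-minute span = 1.5 hours).
P(7 ≤ N ≤ 11) = Σ_{j=7}^{11} e^(−8.4) · 8.4^j/j! ≈ 0.5901.

0.5901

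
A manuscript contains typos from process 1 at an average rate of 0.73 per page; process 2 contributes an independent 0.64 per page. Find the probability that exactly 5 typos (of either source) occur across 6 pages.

Independent Poisson processes superpose: combined rate λ = 0.73 + 0.64 = 1.37 per page.
Over the interval, μ = 1.37 × 6 = 8.22 (6 pages).
P(N = 5) = e^(−8.22) · 8.22^5/5! ≈ 0.0842.

0.0842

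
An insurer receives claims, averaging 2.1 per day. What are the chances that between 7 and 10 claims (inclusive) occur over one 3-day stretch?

Over the interval, μ = 2.1 × 3 = 6.3 (a 3-day stretch = 3 days).
P(7 ≤ N ≤ 10) = Σ_{j=7}^{10} e^(−6.3) · 6.3^j/j! ≈ 0.3855.

0.3855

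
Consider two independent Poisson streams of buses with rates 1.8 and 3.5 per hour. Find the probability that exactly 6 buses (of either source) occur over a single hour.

Independent Poisson processes superpose: combined rate λ = 1.8 + 3.5 = 5.3 per hour.
So μ = 5.3.
P(N = 6) = e^(−5.3) · 5.3^6/6! ≈ 0.1537.

0.1537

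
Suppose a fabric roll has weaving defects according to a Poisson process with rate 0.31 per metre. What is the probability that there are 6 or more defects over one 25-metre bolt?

0.7848

Over the interval, μ = 0.31 × 25 = 7.75 (a 25-metre bolt = 25 metres).
P(N ≥ 6) = 1 − P(N ≤ 5) = 1 − Σ_{j=0}^{5} e^(−μ) μ^j/j! ≈ 0.7848.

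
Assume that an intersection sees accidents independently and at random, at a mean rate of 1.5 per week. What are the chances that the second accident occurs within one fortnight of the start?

Over the interval, μ = 1.5 × 2 = 3 (a fortnight = 2 weeks).
The second arrival falls in the interval iff at least 2 events occur there: P(S_2 ≤ t) = P(N ≥ 2) = 1 − P(N ≤ 1) ≈ 0.8009.

0.8009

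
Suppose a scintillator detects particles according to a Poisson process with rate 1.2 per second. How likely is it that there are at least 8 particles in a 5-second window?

Over the interval, μ = 1.2 × 5 = 6 (a 5-second window = 5 seconds).
P(N ≥ 8) = 1 − P(N ≤ 7) = 1 − Σ_{j=0}^{7} e^(−μ) μ^j/j! ≈ 0.2560.

0.2560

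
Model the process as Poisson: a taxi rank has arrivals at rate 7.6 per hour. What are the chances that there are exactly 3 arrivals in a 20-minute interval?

0.2151

Over the interval, μ = 7.6 × 1/3 ≈ 2.53333 (a 20-minute interval = 1/3 hours).
P(N = 3) = e^(−μ) μ^3/3! = e^(−2.53333) · 2.53333^3/6 ≈ 0.2151.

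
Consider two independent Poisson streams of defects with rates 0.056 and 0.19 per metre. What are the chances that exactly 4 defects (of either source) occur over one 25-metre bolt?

Independent Poisson processes superpose: combined rate λ = 0.056 + 0.19 = 0.246 per metre.
Over the interval, μ = 0.246 × 25 = 6.15 (a 25-metre bolt = 25 metres).
P(N = 4) = e^(−6.15) · 6.15^4/4! ≈ 0.1272.

0.1272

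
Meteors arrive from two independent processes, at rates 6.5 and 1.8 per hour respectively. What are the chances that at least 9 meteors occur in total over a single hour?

0.4493

Independent Poisson processes superpose: combined rate λ = 6.5 + 1.8 = 8.3 per hour.
So μ = 8.3.
P(N ≥ 9) = 1 − P(N ≤ 8) ≈ 0.4493.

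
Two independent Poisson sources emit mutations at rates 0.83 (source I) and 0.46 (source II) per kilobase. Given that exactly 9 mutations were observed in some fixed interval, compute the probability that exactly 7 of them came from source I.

0.2090

Given the total, each event is independently from source I with probability p = λ_I/(λ_I+λ_II) = 0.83/1.29 ≈ 0.6434.
So K ~ Binomial(9, 0.83/1.29): P(K = 7) = C(9,7) · (0.83/1.29)^7 · (0.46/1.29)^2 ≈ 0.2090.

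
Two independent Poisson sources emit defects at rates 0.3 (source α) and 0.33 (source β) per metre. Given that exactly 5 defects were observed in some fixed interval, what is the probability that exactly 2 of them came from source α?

0.3259

Given the total, each event is independently from source α with probability p = λ_α/(λ_α+λ_β) = 0.3/0.63 ≈ 0.4762.
So K ~ Binomial(5, 0.3/0.63): P(K = 2) = C(5,2) · (0.3/0.63)^2 · (0.33/0.63)^3 ≈ 0.3259.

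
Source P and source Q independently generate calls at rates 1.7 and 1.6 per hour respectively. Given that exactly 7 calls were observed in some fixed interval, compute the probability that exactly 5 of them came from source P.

0.1791

Given the total, each event is independently from source P with probability p = λ_P/(λ_P+λ_Q) = 1.7/3.3 ≈ 0.5152.
So K ~ Binomial(7, 1.7/3.3): P(K = 5) = C(7,5) · (1.7/3.3)^5 · (1.6/3.3)^2 ≈ 0.1791.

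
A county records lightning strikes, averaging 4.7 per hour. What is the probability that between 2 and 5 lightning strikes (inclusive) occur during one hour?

0.6166

With mean μ = 4.7 per hour,
P(2 ≤ N ≤ 5) = Σ_{j=2}^{5} e^(−4.7) · 4.7^j/j! ≈ 0.6166.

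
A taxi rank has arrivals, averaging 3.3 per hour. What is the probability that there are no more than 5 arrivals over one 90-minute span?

Over the interval, μ = 3.3 × 1.5 = 4.95 (a 90-minute span = 1.5 hours).
P(N ≤ 5) = Σ_{j=0}^{5} e^(−μ) μ^j/j! ≈ 0.6247.

0.6247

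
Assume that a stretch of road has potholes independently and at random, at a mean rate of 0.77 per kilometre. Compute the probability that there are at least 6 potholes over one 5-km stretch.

Over the interval, μ = 0.77 × 5 = 3.85 (a 5-km stretch = 5 kilometres).
P(N ≥ 6) = 1 − P(N ≤ 5) = 1 − Σ_{j=0}^{5} e^(−μ) μ^j/j! ≈ 0.1919.

0.1919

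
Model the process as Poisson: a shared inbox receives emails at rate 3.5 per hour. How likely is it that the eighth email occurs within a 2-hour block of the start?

Over the interval, μ = 3.5 × 2 = 7 (a 2-hour block = 2 hours).
The eighth arrival falls in the interval iff at least 8 events occur there: P(S_8 ≤ t) = P(N ≥ 8) = 1 − P(N ≤ 7) ≈ 0.4013.

0.4013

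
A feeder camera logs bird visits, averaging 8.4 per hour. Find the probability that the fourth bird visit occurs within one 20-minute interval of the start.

Over the interval, μ = 8.4 × 1/3 = 2.8 (a 20-minute interval = 1/3 hours).
The fourth arrival falls in the interval iff at least 4 events occur there: P(S_4 ≤ t) = P(N ≥ 4) = 1 − P(N ≤ 3) ≈ 0.3081.

0.3081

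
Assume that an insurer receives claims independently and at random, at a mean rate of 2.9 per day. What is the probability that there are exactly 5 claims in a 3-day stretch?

Over the interval, μ = 2.9 × 3 = 8.7 (a 3-day stretch = 3 days).
P(N = 5) = e^(−μ) μ^5/5! = e^(−8.7) · 8.7^5/120 ≈ 0.0692.

0.0692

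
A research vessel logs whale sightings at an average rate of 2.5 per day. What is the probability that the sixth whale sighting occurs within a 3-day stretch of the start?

Over the interval, μ = 2.5 × 3 = 7.5 (a 3-day stretch = 3 days).
The sixth arrival falls in the interval iff at least 6 events occur there: P(S_6 ≤ t) = P(N ≥ 6) = 1 − P(N ≤ 5) ≈ 0.7586.

0.7586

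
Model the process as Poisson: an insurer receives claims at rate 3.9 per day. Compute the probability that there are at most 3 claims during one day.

0.4532

With mean μ = 3.9 per day,
P(N ≤ 3) = Σ_{j=0}^{3} e^(−μ) μ^j/j! ≈ 0.4532.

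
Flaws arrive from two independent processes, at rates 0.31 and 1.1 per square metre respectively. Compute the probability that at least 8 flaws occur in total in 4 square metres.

0.2081

Independent Poisson processes superpose: combined rate λ = 0.31 + 1.1 = 1.41 per square metre.
Over the interval, μ = 1.41 × 4 = 5.64 (4 square metres).
P(N ≥ 8) = 1 − P(N ≤ 7) ≈ 0.2081.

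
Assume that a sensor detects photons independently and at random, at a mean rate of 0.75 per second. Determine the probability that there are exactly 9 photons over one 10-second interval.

0.1144

Over the interval, μ = 0.75 × 10 = 7.5 (a 10-second interval = 10 seconds).
P(N = 9) = e^(−μ) μ^9/9! = e^(−7.5) · 7.5^9/362880 ≈ 0.1144.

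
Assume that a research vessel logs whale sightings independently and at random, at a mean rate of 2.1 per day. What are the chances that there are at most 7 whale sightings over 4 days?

Over the interval, μ = 2.1 × 4 = 8.4 (4 days).
P(N ≤ 7) = Σ_{j=0}^{7} e^(−μ) μ^j/j! ≈ 0.3987.

0.3987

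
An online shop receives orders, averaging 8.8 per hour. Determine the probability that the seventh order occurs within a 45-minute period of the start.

0.4892

Over the interval, μ = 8.8 × 0.75 = 6.6 (a 45-minute period = 0.75 hours).
The seventh arrival falls in the interval iff at least 7 events occur there: P(S_7 ≤ t) = P(N ≥ 7) = 1 − P(N ≤ 6) ≈ 0.4892.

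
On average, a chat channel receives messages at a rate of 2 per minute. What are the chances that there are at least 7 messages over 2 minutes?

Over the interval, μ = 2 × 2 = 4 (2 minutes).
P(N ≥ 7) = 1 − P(N ≤ 6) = 1 − Σ_{j=0}^{6} e^(−μ) μ^j/j! ≈ 0.1107.

0.1107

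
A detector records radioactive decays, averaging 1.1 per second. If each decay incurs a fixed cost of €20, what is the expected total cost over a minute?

E[N] = 1.1 × 60 = 66 (a minute = 60 seconds); E[cost] = 66 × €20 = €1320.

€1320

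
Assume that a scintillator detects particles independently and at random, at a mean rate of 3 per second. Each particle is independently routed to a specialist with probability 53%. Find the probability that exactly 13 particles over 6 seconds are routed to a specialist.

Thinning: the particles that are routed to a specialist themselves form a Poisson process with rate 0.53 × 3 = 1.59 per second.
Over the interval, μ = 1.59 × 6 = 9.54 (6 seconds).
P(N = 13) = e^(−9.54) · 9.54^13/13! ≈ 0.0626.

0.0626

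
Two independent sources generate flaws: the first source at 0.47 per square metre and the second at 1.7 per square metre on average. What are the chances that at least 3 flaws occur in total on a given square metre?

0.3692

Independent Poisson processes superpose: combined rate λ = 0.47 + 1.7 = 2.17 per square metre.
So μ = 2.17.
P(N ≥ 3) = 1 − P(N ≤ 2) ≈ 0.3692.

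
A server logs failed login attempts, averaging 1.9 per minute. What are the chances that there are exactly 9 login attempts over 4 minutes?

0.1167

Over the interval, μ = 1.9 × 4 = 7.6 (4 minutes).
P(N = 9) = e^(−μ) μ^9/9! = e^(−7.6) · 7.6^9/362880 ≈ 0.1167.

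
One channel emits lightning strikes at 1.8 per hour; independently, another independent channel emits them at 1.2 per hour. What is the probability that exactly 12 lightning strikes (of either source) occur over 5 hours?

0.0829

Independent Poisson processes superpose: combined rate λ = 1.8 + 1.2 = 3 per hour.
Over the interval, μ = 3 × 5 = 15 (5 hours).
P(N = 12) = e^(−15) · 15^12/12! ≈ 0.0829.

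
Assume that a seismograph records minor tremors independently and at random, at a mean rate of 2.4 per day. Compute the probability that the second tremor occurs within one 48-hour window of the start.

0.9523

Over the interval, μ = 2.4 × 2 = 4.8 (a 48-hour window = 2 days).
The second arrival falls in the interval iff at least 2 events occur there: P(S_2 ≤ t) = P(N ≥ 2) = 1 − P(N ≤ 1) ≈ 0.9523.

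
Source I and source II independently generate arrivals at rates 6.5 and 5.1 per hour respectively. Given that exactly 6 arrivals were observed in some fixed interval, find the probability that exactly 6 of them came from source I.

0.0310

Given the total, each event is independently from source I with probability p = λ_I/(λ_I+λ_II) = 6.5/11.6 ≈ 0.5603.
So K ~ Binomial(6, 6.5/11.6): P(K = 6) = C(6,6) · (6.5/11.6)^6 · (5.1/11.6)^0 ≈ 0.0310.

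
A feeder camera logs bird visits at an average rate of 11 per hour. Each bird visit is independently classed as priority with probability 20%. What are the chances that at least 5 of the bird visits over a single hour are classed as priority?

Thinning: the bird visits that are classed as priority themselves form a Poisson process with rate 0.2 × 11 = 2.2 per hour.
So μ = 2.2.
P(N ≥ 5) = 1 − P(N ≤ 4) ≈ 0.0725.

0.0725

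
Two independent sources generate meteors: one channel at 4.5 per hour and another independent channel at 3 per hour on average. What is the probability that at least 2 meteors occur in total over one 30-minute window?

Independent Poisson processes superpose: combined rate λ = 4.5 + 3 = 7.5 per hour.
Over the interval, μ = 7.5 × 0.5 = 3.75 (a 30-minute window = 0.5 hours).
P(N ≥ 2) = 1 − P(N ≤ 1) ≈ 0.8883.

0.8883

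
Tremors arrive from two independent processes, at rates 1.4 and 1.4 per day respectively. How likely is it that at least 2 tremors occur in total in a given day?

Independent Poisson processes superpose: combined rate λ = 1.4 + 1.4 = 2.8 per day.
So μ = 2.8.
P(N ≥ 2) = 1 − P(N ≤ 1) ≈ 0.7689.

0.7689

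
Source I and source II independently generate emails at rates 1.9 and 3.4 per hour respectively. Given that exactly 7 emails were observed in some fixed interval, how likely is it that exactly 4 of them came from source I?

0.1526

Given the total, each event is independently from source I with probability p = λ_I/(λ_I+λ_II) = 1.9/5.3 ≈ 0.3585.
So K ~ Binomial(7, 1.9/5.3): P(K = 4) = C(7,4) · (1.9/5.3)^4 · (3.4/5.3)^3 ≈ 0.1526.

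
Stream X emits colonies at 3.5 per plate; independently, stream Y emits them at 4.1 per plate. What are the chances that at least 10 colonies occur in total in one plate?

Independent Poisson processes superpose: combined rate λ = 3.5 + 4.1 = 7.6 per plate.
So μ = 7.6.
P(N ≥ 10) = 1 − P(N ≤ 9) ≈ 0.2351.

0.2351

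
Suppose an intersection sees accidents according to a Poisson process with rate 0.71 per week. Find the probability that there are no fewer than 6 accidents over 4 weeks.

Over the interval, μ = 0.71 × 4 = 2.84 (4 weeks).
P(N ≥ 6) = 1 − P(N ≤ 5) = 1 − Σ_{j=0}^{5} e^(−μ) μ^j/j! ≈ 0.0687.

0.0687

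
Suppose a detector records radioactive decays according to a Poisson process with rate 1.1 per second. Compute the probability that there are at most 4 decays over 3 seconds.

0.7626

Over the interval, μ = 1.1 × 3 = 3.3 (3 seconds).
P(N ≤ 4) = Σ_{j=0}^{4} e^(−μ) μ^j/j! ≈ 0.7626.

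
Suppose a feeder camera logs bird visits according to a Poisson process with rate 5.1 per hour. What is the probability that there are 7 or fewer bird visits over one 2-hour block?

Over the interval, μ = 5.1 × 2 = 10.2 (a 2-hour block = 2 hours).
P(N ≤ 7) = Σ_{j=0}^{7} e^(−μ) μ^j/j! ≈ 0.2027.

0.2027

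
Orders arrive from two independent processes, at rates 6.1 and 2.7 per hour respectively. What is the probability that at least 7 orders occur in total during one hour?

Independent Poisson processes superpose: combined rate λ = 6.1 + 2.7 = 8.8 per hour.
So μ = 8.8.
P(N ≥ 7) = 1 − P(N ≤ 6) ≈ 0.7744.

0.7744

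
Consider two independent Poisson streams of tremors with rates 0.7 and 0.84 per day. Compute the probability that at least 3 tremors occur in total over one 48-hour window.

0.5945

Independent Poisson processes superpose: combined rate λ = 0.7 + 0.84 = 1.54 per day.
Over the interval, μ = 1.54 × 2 = 3.08 (a 48-hour window = 2 days).
P(N ≥ 3) = 1 − P(N ≤ 2) ≈ 0.5945.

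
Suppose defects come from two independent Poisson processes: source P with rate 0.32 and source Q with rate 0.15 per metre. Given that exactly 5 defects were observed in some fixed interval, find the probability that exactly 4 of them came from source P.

0.3429

Given the total, each event is independently from source P with probability p = λ_P/(λ_P+λ_Q) = 0.32/0.47 ≈ 0.6809.
So K ~ Binomial(5, 0.32/0.47): P(K = 4) = C(5,4) · (0.32/0.47)^4 · (0.15/0.47)^1 ≈ 0.3429.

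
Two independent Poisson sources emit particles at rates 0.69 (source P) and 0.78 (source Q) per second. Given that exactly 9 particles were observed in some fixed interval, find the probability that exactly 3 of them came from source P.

0.1939

Given the total, each event is independently from source P with probability p = λ_P/(λ_P+λ_Q) = 0.69/1.47 ≈ 0.4694.
So K ~ Binomial(9, 0.69/1.47): P(K = 3) = C(9,3) · (0.69/1.47)^3 · (0.78/1.47)^6 ≈ 0.1939.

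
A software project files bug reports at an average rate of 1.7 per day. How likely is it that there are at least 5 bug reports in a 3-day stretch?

Over the interval, μ = 1.7 × 3 = 5.1 (a 3-day stretch = 3 days).
P(N ≥ 5) = 1 − P(N ≤ 4) = 1 − Σ_{j=0}^{4} e^(−μ) μ^j/j! ≈ 0.5769.

0.5769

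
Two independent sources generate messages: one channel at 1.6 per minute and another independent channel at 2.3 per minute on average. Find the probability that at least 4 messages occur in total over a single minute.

Independent Poisson processes superpose: combined rate λ = 1.6 + 2.3 = 3.9 per minute.
So μ = 3.9.
P(N ≥ 4) = 1 − P(N ≤ 3) ≈ 0.5468.

0.5468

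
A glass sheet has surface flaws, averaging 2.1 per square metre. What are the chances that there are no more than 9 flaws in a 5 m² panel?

Over the interval, μ = 2.1 × 5 = 10.5 (a 5 m² panel = 5 square metres).
P(N ≤ 9) = Σ_{j=0}^{9} e^(−μ) μ^j/j! ≈ 0.3971.

0.3971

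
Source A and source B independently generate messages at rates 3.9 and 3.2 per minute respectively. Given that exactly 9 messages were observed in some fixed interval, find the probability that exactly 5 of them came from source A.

0.2600

Given the total, each event is independently from source A with probability p = λ_A/(λ_A+λ_B) = 3.9/7.1 ≈ 0.5493.
So K ~ Binomial(9, 3.9/7.1): P(K = 5) = C(9,5) · (3.9/7.1)^5 · (3.2/7.1)^4 ≈ 0.2600.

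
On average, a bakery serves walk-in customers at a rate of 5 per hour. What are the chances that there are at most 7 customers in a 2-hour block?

0.2202

Over the interval, μ = 5 × 2 = 10 (a 2-hour block = 2 hours).
P(N ≤ 7) = Σ_{j=0}^{7} e^(−μ) μ^j/j! ≈ 0.2202.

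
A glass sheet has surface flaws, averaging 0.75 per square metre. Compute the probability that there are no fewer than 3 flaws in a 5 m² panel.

Over the interval, μ = 0.75 × 5 = 3.75 (a 5 m² panel = 5 square metres).
P(N ≥ 3) = 1 − P(N ≤ 2) = 1 − Σ_{j=0}^{2} e^(−μ) μ^j/j! ≈ 0.7229.

0.7229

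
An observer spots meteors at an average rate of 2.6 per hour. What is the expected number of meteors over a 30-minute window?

E[N] = λt = 2.6 × 0.5 = 1.3 (a 30-minute window = 0.5 hours).

1.3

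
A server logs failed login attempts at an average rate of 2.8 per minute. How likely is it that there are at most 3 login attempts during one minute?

0.6919

With mean μ = 2.8 per minute,
P(N ≤ 3) = Σ_{j=0}^{3} e^(−μ) μ^j/j! ≈ 0.6919.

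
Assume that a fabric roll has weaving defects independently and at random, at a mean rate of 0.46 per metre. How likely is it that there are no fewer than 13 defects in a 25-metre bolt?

0.3671

Over the interval, μ = 0.46 × 25 = 11.5 (a 25-metre bolt = 25 metres).
P(N ≥ 13) = 1 − P(N ≤ 12) = 1 − Σ_{j=0}^{12} e^(−μ) μ^j/j! ≈ 0.3671.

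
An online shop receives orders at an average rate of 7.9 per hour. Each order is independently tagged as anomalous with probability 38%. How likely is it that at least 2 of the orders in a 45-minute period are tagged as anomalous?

Thinning: the orders that are tagged as anomalous themselves form a Poisson process with rate 0.38 × 7.9 = 3.002 per hour.
Over the interval, μ = 3.002 × 0.75 = 2.2515 (a 45-minute period = 0.75 hours).
P(N ≥ 2) = 1 − P(N ≤ 1) ≈ 0.6578.

0.6578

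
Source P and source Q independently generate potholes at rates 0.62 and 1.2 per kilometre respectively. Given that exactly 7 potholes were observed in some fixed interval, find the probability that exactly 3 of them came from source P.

0.2615

Given the total, each event is independently from source P with probability p = λ_P/(λ_P+λ_Q) = 0.62/1.82 ≈ 0.3407.
So K ~ Binomial(7, 0.62/1.82): P(K = 3) = C(7,3) · (0.62/1.82)^3 · (1.2/1.82)^4 ≈ 0.2615.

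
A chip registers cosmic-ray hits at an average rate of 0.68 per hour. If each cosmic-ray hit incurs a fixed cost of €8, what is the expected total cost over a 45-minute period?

€4.08

E[N] = 0.68 × 0.75 = 0.51 (a 45-minute period = 0.75 hours); E[cost] = 0.51 × €8 = €4.08.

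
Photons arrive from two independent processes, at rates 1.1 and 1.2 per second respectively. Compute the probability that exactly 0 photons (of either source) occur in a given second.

0.1003

Independent Poisson processes superpose: combined rate λ = 1.1 + 1.2 = 2.3 per second.
So μ = 2.3.
P(N = 0) = e^(−2.3) · 2.3^0/0! ≈ 0.1003.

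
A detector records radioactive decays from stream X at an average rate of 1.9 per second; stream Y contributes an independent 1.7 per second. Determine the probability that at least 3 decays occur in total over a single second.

0.6973

Independent Poisson processes superpose: combined rate λ = 1.9 + 1.7 = 3.6 per second.
So μ = 3.6.
P(N ≥ 3) = 1 − P(N ≤ 2) ≈ 0.6973.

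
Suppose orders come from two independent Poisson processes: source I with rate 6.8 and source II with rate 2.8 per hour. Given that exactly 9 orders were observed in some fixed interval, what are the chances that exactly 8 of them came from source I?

0.1664

Given the total, each event is independently from source I with probability p = λ_I/(λ_I+λ_II) = 6.8/9.6 ≈ 0.7083.
So K ~ Binomial(9, 6.8/9.6): P(K = 8) = C(9,8) · (6.8/9.6)^8 · (2.8/9.6)^1 ≈ 0.1664.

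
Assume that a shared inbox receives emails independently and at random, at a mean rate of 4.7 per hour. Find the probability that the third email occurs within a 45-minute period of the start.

Over the interval, μ = 4.7 × 0.75 = 3.525 (a 45-minute period = 0.75 hours).
The third arrival falls in the interval iff at least 3 events occur there: P(S_3 ≤ t) = P(N ≥ 3) = 1 − P(N ≤ 2) ≈ 0.6838.

0.6838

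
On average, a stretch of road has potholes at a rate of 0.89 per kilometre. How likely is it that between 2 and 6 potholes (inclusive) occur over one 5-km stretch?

Over the interval, μ = 0.89 × 5 = 4.45 (a 5-km stretch = 5 kilometres).
P(2 ≤ N ≤ 6) = Σ_{j=2}^{6} e^(−4.45) · 4.45^j/j! ≈ 0.7738.

0.7738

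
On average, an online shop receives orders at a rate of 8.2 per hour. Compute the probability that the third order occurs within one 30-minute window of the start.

0.7762

Over the interval, μ = 8.2 × 0.5 = 4.1 (a 30-minute window = 0.5 hours).
The third arrival falls in the interval iff at least 3 events occur there: P(S_3 ≤ t) = P(N ≥ 3) = 1 − P(N ≤ 2) ≈ 0.7762.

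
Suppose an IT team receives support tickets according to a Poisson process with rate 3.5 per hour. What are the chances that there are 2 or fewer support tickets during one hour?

0.3208

With mean μ = 3.5 per hour,
P(N ≤ 2) = Σ_{j=0}^{2} e^(−μ) μ^j/j! ≈ 0.3208.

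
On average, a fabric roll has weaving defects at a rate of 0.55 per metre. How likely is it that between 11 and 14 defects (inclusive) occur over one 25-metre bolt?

Over the interval, μ = 0.55 × 25 = 13.75 (a 25-metre bolt = 25 metres).
P(11 ≤ N ≤ 14) = Σ_{j=11}^{14} e^(−13.75) · 13.75^j/j! ≈ 0.4041.

0.4041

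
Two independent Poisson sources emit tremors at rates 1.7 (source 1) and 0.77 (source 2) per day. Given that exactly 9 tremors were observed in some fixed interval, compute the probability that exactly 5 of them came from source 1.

Given the total, each event is independently from source 1 with probability p = λ_1/(λ_1+λ_2) = 1.7/2.47 ≈ 0.6883.
So K ~ Binomial(9, 1.7/2.47): P(K = 5) = C(9,5) · (1.7/2.47)^5 · (0.77/2.47)^4 ≈ 0.1838.

0.1838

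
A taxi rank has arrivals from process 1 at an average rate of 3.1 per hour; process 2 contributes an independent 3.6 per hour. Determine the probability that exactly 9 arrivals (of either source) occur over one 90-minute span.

Independent Poisson processes superpose: combined rate λ = 3.1 + 3.6 = 6.7 per hour.
Over the interval, μ = 6.7 × 1.5 = 10.05 (a 90-minute span = 1.5 hours).
P(N = 9) = e^(−10.05) · 10.05^9/9! ≈ 0.1245.

0.1245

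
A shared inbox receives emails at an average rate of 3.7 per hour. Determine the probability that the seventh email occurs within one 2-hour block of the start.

0.6080

Over the interval, μ = 3.7 × 2 = 7.4 (a 2-hour block = 2 hours).
The seventh arrival falls in the interval iff at least 7 events occur there: P(S_7 ≤ t) = P(N ≥ 7) = 1 − P(N ≤ 6) ≈ 0.6080.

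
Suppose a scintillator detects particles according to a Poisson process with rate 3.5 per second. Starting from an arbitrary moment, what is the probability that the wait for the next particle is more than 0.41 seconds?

The wait for the next event is exponential with rate λ = 3.5 per second.
P(T > 0.41) = e^(−λt) = e^(−3.5 × 0.41) = e^(−1.435) ≈ 0.2381.

0.2381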